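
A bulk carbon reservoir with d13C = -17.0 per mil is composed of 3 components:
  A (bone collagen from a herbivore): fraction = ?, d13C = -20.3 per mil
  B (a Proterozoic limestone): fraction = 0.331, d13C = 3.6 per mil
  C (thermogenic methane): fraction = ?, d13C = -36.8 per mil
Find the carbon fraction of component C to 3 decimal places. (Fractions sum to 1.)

0.279

Let f_C and f_A be the unknown fractions; fractions sum to 1 so f_C + f_A = 0.669.
Mass balance: Σ fᵢ·δᵢ = δ_bulk ⇒ f_C·(-36.8) + f_A·(-20.3) = -17.0 − (1.192) = -18.192
Substitute f_A = 0.669 − f_C:
f_C·(-36.8 − -20.3) = -18.192 − 0.669×(-20.3) = -4.611
f_C = -4.611 / -16.5 = 0.2794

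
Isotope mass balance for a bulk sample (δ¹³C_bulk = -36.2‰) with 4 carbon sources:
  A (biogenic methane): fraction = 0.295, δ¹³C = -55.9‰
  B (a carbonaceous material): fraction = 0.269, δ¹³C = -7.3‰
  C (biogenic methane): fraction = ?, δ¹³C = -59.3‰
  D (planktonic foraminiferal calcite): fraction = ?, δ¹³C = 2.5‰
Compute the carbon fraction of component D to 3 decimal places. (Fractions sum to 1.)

Let f_D and f_C be the unknown fractions; fractions sum to 1 so f_D + f_C = 0.436.
Mass balance: Σ fᵢ·δᵢ = δ_bulk ⇒ f_D·(2.5) + f_C·(-59.3) = -36.2 − (-18.454) = -17.746
Substitute f_C = 0.436 − f_D:
f_D·(2.5 − -59.3) = -17.746 − 0.436×(-59.3) = 8.109
f_D = 8.109 / 61.8 = 0.1312

0.131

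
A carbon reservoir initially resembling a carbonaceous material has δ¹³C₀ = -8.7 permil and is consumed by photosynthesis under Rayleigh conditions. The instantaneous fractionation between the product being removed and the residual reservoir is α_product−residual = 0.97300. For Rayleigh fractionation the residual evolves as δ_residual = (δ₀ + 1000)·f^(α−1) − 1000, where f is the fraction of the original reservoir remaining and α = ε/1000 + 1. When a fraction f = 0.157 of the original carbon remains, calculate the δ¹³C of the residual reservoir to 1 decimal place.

42.1 permil

Rayleigh residual: δ_res = (δ₀ + 1000)·f^(α−1) − 1000
α − 1 = -0.02700
f^(α−1) = 0.157^(-0.02700) = 1.051261
δ_res = (-8.7 + 1000) × 1.051261 − 1000 = 1042.115 − 1000 = 42.12 permil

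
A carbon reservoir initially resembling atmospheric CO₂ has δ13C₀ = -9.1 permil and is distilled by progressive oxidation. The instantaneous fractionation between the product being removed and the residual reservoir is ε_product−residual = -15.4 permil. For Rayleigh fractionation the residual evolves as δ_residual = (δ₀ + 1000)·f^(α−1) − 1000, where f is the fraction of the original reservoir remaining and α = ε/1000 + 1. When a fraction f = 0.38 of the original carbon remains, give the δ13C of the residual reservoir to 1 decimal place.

Rayleigh residual: δ_res = (δ₀ + 1000)·f^(α−1) − 1000
α = ε/1000 + 1 = 0.98460, so α − 1 = -0.01540
f^(α−1) = 0.38^(-0.01540) = 1.015012
δ_res = (-9.1 + 1000) × 1.015012 − 1000 = 1005.776 − 1000 = 5.78 permil

5.8 permil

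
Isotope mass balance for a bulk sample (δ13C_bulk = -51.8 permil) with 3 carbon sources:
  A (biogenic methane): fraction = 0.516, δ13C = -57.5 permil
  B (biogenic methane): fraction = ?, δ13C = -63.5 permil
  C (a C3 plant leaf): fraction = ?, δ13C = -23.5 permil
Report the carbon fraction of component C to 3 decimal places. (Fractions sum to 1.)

0.215

Let f_C and f_B be the unknown fractions; fractions sum to 1 so f_C + f_B = 0.484.
Mass balance: Σ fᵢ·δᵢ = δ_bulk ⇒ f_C·(-23.5) + f_B·(-63.5) = -51.8 − (-29.670) = -22.130
Substitute f_B = 0.484 − f_C:
f_C·(-23.5 − -63.5) = -22.130 − 0.484×(-63.5) = 8.604
f_C = 8.604 / 40.0 = 0.2151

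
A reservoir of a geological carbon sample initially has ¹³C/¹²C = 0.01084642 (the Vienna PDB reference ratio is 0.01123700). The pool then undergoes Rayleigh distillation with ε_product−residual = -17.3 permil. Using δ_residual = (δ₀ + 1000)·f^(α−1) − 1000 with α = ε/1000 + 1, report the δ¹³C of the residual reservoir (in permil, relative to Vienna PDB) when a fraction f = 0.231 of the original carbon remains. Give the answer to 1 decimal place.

δ₀ = (0.01084642/0.01123700 − 1)×1000 = (0.965242 − 1)×1000 = -34.758 permil
α − 1 = ε/1000 = -0.0173
f^(α−1) = 0.231^(-0.0173) = 1.025674
δ_res = (-34.758 + 1000) × 1.025674 − 1000 = 990.024 − 1000 = -9.98 permil

-10.0 permil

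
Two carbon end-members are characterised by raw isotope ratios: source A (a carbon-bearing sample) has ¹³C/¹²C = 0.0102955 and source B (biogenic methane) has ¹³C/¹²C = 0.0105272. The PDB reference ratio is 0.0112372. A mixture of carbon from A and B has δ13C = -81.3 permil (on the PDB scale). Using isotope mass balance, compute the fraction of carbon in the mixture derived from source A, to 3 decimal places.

0.879

δ_A = (0.0102955/0.0112372 − 1)×1000 = (0.916198 − 1)×1000 = -83.802 permil
δ_B = (0.0105272/0.0112372 − 1)×1000 = (0.936817 − 1)×1000 = -63.183 permil
f_A = (δ_mix − δ_B)/(δ_A − δ_B) = (-81.3 − (-63.183))/(-83.802 − (-63.183))
f_A = -18.117 / -20.619 = 0.8787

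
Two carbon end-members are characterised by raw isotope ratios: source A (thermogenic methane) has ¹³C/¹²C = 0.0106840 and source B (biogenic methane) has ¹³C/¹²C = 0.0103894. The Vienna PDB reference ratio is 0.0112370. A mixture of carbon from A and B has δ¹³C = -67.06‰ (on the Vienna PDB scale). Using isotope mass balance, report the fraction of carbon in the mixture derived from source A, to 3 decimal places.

δ_A = (0.0106840/0.0112370 − 1)×1000 = (0.950788 − 1)×1000 = -49.212‰
δ_B = (0.0103894/0.0112370 − 1)×1000 = (0.924571 − 1)×1000 = -75.429‰
f_A = (δ_mix − δ_B)/(δ_A − δ_B) = (-67.06 − (-75.429))/(-49.212 − (-75.429))
f_A = 8.369 / 26.217 = 0.3192

0.319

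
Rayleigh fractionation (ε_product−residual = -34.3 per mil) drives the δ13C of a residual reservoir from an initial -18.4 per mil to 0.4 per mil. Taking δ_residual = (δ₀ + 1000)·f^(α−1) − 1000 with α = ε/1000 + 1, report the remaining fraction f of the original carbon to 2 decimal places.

α − 1 = ε/1000 = -0.0343
(δ_res + 1000)/(δ₀ + 1000) = (0.4 + 1000)/(-18.4 + 1000) = 1000.4/981.6 = 1.019152
f = 1.019152^(1/-0.0343) = exp(ln(1.019152)/-0.0343) = exp(0.01897/-0.0343)
f = exp(-0.5531) = 0.5752

0.58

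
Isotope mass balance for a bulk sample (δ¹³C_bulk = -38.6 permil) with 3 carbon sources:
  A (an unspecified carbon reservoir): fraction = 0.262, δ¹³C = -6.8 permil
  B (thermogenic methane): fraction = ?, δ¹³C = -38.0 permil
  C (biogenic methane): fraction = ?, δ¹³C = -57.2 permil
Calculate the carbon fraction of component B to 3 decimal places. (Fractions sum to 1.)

Let f_B and f_C be the unknown fractions; fractions sum to 1 so f_B + f_C = 0.738.
Mass balance: Σ fᵢ·δᵢ = δ_bulk ⇒ f_B·(-38.0) + f_C·(-57.2) = -38.6 − (-1.782) = -36.818
Substitute f_C = 0.738 − f_B:
f_B·(-38.0 − -57.2) = -36.818 − 0.738×(-57.2) = 5.395
f_B = 5.395 / 19.2 = 0.2810

0.281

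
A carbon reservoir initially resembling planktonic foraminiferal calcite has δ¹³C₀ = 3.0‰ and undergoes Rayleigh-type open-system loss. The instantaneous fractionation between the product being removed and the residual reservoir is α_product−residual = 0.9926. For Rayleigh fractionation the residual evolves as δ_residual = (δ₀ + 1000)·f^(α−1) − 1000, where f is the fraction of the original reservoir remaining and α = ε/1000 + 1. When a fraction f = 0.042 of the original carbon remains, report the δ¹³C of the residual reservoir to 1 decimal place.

26.8‰

Rayleigh residual: δ_res = (δ₀ + 1000)·f^(α−1) − 1000
α − 1 = -0.00740
f^(α−1) = 0.042^(-0.00740) = 1.023736
δ_res = (3.0 + 1000) × 1.023736 − 1000 = 1026.807 − 1000 = 26.81‰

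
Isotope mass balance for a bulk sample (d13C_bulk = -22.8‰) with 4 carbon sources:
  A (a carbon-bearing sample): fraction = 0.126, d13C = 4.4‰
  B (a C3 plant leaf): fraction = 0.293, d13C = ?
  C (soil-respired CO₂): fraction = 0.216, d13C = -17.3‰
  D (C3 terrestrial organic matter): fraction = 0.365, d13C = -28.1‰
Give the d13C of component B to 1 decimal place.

-31.9‰

Isotope mass balance: δ_bulk = Σ fᵢ·δᵢ.
-22.8 = 0.126×(4.4) + 0.293×δ_B + 0.216×(-17.3) + 0.365×(-28.1)
0.293·δ_B = -22.8 − (-13.439) = -9.361
δ_B = -9.361 / 0.293 = -31.95‰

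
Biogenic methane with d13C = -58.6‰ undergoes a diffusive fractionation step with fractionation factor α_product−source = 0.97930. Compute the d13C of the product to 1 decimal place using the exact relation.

-78.1‰

δ_product = (δ_source + 1000)·α − 1000
δ_product = (-58.6 + 1000) × 0.97930 − 1000
δ_product = 921.913 − 1000 = -78.09‰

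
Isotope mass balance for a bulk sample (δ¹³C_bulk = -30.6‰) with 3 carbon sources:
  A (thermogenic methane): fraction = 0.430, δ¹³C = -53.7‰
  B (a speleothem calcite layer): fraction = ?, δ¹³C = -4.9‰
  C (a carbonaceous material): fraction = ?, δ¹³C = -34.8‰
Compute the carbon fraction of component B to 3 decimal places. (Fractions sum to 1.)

Let f_B and f_C be the unknown fractions; fractions sum to 1 so f_B + f_C = 0.570.
Mass balance: Σ fᵢ·δᵢ = δ_bulk ⇒ f_B·(-4.9) + f_C·(-34.8) = -30.6 − (-23.091) = -7.509
Substitute f_C = 0.570 − f_B:
f_B·(-4.9 − -34.8) = -7.509 − 0.570×(-34.8) = 12.327
f_B = 12.327 / 29.9 = 0.4123

0.412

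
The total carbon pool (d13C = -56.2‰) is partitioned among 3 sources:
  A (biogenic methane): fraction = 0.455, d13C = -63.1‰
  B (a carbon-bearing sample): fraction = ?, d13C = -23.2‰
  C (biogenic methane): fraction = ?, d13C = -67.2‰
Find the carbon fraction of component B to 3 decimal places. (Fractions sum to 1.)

0.208

Let f_B and f_C be the unknown fractions; fractions sum to 1 so f_B + f_C = 0.545.
Mass balance: Σ fᵢ·δᵢ = δ_bulk ⇒ f_B·(-23.2) + f_C·(-67.2) = -56.2 − (-28.711) = -27.489
Substitute f_C = 0.545 − f_B:
f_B·(-23.2 − -67.2) = -27.489 − 0.545×(-67.2) = 9.135
f_B = 9.135 / 44.0 = 0.2076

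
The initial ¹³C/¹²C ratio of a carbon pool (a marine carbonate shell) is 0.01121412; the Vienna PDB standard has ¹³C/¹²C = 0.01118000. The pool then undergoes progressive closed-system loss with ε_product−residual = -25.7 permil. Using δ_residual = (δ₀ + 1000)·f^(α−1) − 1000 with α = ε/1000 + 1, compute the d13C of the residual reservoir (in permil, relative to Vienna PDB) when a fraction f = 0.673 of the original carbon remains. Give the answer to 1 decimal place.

13.3 permil

δ₀ = (0.01121412/0.01118000 − 1)×1000 = (1.003052 − 1)×1000 = 3.052 permil
α − 1 = ε/1000 = -0.0257
f^(α−1) = 0.673^(-0.0257) = 1.010229
δ_res = (3.052 + 1000) × 1.010229 − 1000 = 1013.313 − 1000 = 13.31 permil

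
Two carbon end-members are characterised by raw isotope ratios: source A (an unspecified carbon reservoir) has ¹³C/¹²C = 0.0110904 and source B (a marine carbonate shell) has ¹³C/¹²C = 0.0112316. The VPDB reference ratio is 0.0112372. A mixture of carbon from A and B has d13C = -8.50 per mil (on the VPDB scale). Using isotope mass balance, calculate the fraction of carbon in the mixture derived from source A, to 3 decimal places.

δ_A = (0.0110904/0.0112372 − 1)×1000 = (0.986936 − 1)×1000 = -13.064 per mil
δ_B = (0.0112316/0.0112372 − 1)×1000 = (0.999502 − 1)×1000 = -0.498 per mil
f_A = (δ_mix − δ_B)/(δ_A − δ_B) = (-8.50 − (-0.498))/(-13.064 − (-0.498))
f_A = -8.002 / -12.565 = 0.6368

0.637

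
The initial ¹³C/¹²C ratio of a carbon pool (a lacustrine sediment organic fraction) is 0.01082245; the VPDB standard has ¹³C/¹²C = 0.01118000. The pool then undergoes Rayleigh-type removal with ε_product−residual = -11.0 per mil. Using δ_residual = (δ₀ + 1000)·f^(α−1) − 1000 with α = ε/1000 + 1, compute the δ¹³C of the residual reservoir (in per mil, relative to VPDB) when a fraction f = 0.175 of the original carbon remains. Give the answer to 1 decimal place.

δ₀ = (0.01082245/0.01118000 − 1)×1000 = (0.968019 − 1)×1000 = -31.981 per mil
α − 1 = ε/1000 = -0.0110
f^(α−1) = 0.175^(-0.0110) = 1.019358
δ_res = (-31.981 + 1000) × 1.019358 − 1000 = 986.757 − 1000 = -13.24 per mil

-13.2 per mil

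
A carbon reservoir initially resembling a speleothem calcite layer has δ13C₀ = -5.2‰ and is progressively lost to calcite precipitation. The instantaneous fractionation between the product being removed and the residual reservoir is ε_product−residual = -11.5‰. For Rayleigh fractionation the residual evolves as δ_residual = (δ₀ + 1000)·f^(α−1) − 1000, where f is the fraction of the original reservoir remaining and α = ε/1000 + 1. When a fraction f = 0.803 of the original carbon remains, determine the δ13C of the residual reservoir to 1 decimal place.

-2.7‰

Rayleigh residual: δ_res = (δ₀ + 1000)·f^(α−1) − 1000
α = ε/1000 + 1 = 0.98850, so α − 1 = -0.01150
f^(α−1) = 0.803^(-0.01150) = 1.002526
δ_res = (-5.2 + 1000) × 1.002526 − 1000 = 997.313 − 1000 = -2.69‰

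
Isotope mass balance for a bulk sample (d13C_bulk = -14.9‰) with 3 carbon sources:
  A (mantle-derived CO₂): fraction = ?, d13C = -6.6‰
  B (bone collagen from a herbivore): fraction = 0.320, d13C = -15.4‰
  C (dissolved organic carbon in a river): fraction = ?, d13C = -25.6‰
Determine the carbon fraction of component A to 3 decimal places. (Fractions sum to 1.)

Let f_A and f_C be the unknown fractions; fractions sum to 1 so f_A + f_C = 0.680.
Mass balance: Σ fᵢ·δᵢ = δ_bulk ⇒ f_A·(-6.6) + f_C·(-25.6) = -14.9 − (-4.928) = -9.972
Substitute f_C = 0.680 − f_A:
f_A·(-6.6 − -25.6) = -9.972 − 0.680×(-25.6) = 7.436
f_A = 7.436 / 19.0 = 0.3914

0.391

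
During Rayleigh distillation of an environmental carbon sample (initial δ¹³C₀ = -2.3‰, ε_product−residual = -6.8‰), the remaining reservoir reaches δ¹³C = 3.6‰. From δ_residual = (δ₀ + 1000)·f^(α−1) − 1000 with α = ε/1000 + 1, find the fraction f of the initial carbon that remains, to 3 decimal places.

0.420

α − 1 = ε/1000 = -0.0068
(δ_res + 1000)/(δ₀ + 1000) = (3.6 + 1000)/(-2.3 + 1000) = 1003.6/997.7 = 1.005914
f = 1.005914^(1/-0.0068) = exp(ln(1.005914)/-0.0068) = exp(0.00590/-0.0068)
f = exp(-0.8671) = 0.4202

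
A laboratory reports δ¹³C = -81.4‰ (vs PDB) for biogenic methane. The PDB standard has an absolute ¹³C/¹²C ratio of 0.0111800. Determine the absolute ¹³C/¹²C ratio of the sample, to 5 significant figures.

R_sample = R_standard × (δ¹³C/1000 + 1)
R_sample = 0.0111800 × (-81.4/1000 + 1) = 0.0111800 × 0.918600
R_sample = 0.0102699

0.010270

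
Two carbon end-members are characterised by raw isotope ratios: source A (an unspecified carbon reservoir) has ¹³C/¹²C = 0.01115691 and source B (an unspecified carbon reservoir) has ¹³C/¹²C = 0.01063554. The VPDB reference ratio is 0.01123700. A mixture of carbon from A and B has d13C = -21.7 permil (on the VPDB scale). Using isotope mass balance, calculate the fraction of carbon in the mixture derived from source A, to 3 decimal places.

δ_A = (0.01115691/0.01123700 − 1)×1000 = (0.992873 − 1)×1000 = -7.127 permil
δ_B = (0.01063554/0.01123700 − 1)×1000 = (0.946475 − 1)×1000 = -53.525 permil
f_A = (δ_mix − δ_B)/(δ_A − δ_B) = (-21.7 − (-53.525))/(-7.127 − (-53.525))
f_A = 31.825 / 46.398 = 0.6859

0.686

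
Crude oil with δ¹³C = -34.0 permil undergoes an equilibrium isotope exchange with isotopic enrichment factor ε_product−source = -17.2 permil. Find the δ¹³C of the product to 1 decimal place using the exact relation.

Exactly, δ_product = (δ_source + 1000)·(ε/1000 + 1) − 1000.
δ_product = (-34.0 + 1000) × (-17.2/1000 + 1) − 1000
δ_product = -50.62 permil

-50.6 permil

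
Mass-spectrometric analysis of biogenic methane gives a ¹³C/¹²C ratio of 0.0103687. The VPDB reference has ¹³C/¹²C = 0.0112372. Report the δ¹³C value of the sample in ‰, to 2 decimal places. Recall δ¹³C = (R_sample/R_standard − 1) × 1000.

δ¹³C = (R_sample / R_standard − 1) × 1000
R_sample / R_standard = 0.0103687 / 0.0112372 = 0.922712
δ¹³C = (0.922712 − 1) × 1000 = -77.288‰

-77.29‰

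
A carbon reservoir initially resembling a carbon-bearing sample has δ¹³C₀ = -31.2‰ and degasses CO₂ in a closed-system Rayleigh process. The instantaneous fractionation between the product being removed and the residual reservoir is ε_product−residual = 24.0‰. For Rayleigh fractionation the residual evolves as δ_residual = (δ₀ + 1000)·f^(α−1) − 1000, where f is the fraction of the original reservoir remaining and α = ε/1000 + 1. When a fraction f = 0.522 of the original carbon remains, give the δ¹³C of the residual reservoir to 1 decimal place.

Rayleigh residual: δ_res = (δ₀ + 1000)·f^(α−1) − 1000
α = ε/1000 + 1 = 1.02400, so α − 1 = 0.02400
f^(α−1) = 0.522^(0.02400) = 0.984519
δ_res = (-31.2 + 1000) × 0.984519 − 1000 = 953.802 − 1000 = -46.20‰

-46.2‰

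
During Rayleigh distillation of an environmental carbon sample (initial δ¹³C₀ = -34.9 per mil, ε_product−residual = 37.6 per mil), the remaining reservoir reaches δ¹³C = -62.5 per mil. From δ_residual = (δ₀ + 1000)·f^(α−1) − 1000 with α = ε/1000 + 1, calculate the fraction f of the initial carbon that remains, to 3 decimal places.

α − 1 = ε/1000 = 0.0376
(δ_res + 1000)/(δ₀ + 1000) = (-62.5 + 1000)/(-34.9 + 1000) = 937.5/965.1 = 0.971402
f = 0.971402^(1/0.0376) = exp(ln(0.971402)/0.0376) = exp(-0.02901/0.0376)
f = exp(-0.7717) = 0.4622

0.462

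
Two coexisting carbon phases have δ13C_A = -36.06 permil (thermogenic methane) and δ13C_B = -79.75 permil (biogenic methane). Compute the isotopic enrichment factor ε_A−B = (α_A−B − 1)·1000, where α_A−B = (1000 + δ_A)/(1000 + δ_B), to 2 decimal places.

α_A−B = (1000 + -36.06) / (1000 + -79.75) = 963.94 / 920.25 = 1.047476
ε_A−B = (1.047476 − 1) × 1000 = 47.476 permil
(The approximation ε ≈ δ_A − δ_B would give 43.69 permil.)

47.48 permil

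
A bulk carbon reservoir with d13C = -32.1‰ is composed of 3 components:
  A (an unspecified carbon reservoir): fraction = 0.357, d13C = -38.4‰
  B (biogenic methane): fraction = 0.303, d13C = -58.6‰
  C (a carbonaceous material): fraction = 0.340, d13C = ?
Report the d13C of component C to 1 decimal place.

Isotope mass balance: δ_bulk = Σ fᵢ·δᵢ.
-32.1 = 0.357×(-38.4) + 0.303×(-58.6) + 0.340×δ_C
0.340·δ_C = -32.1 − (-31.465) = -0.635
δ_C = -0.635 / 0.340 = -1.87‰

-1.9‰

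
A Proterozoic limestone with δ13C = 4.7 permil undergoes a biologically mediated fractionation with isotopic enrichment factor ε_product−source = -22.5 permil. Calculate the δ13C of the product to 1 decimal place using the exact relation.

-17.9 permil

To first order, δ_product ≈ δ_source + ε = -17.8 permil.
Exactly, δ_product = (δ_source + 1000)·(ε/1000 + 1) − 1000.
δ_product = (4.7 + 1000) × (-22.5/1000 + 1) − 1000
δ_product = -17.91 permil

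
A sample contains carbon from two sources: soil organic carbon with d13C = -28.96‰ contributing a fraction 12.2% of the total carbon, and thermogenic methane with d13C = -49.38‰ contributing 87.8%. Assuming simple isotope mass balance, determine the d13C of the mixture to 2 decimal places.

-46.89‰

δ_mix = f_A·δ_A + f_B·δ_B
δ_mix = 0.122 × (-28.96) + 0.878 × (-49.38)
δ_mix = -3.533 + -43.356 = -46.889‰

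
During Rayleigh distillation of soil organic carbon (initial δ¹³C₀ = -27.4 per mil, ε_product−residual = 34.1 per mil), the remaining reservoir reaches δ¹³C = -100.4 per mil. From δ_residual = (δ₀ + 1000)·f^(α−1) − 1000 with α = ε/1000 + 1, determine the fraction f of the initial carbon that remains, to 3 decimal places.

0.101

α − 1 = ε/1000 = 0.0341
(δ_res + 1000)/(δ₀ + 1000) = (-100.4 + 1000)/(-27.4 + 1000) = 899.6/972.6 = 0.924943
f = 0.924943^(1/0.0341) = exp(ln(0.924943)/0.0341) = exp(-0.07802/0.0341)
f = exp(-2.2881) = 0.1015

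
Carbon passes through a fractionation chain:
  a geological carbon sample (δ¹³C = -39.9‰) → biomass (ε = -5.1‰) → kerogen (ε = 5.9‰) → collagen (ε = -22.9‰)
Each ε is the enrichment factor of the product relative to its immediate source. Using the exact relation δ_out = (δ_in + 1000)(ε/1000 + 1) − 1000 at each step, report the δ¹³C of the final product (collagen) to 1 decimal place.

step 1: δ = (-39.90 + 1000)·(-5.1/1000 + 1) − 1000 = -44.80‰
step 2: δ = (-44.80 + 1000)·(5.9/1000 + 1) − 1000 = -39.16‰
step 3: δ = (-39.16 + 1000)·(-22.9/1000 + 1) − 1000 = -61.16‰

-61.2‰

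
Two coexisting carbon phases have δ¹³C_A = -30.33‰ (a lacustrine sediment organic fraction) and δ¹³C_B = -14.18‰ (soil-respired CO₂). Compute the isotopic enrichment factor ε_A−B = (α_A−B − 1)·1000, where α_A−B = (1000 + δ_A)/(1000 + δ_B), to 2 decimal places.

α_A−B = (1000 + -30.33) / (1000 + -14.18) = 969.67 / 985.82 = 0.983618
ε_A−B = (0.983618 − 1) × 1000 = -16.382‰
(The approximation ε ≈ δ_A − δ_B would give -16.15‰.)

-16.38‰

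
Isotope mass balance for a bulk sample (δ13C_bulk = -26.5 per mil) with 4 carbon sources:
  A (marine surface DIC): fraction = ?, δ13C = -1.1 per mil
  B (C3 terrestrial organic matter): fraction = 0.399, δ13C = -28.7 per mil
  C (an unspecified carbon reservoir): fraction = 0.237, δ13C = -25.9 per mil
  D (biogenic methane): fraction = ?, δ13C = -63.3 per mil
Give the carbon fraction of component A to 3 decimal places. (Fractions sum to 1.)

Let f_A and f_D be the unknown fractions; fractions sum to 1 so f_A + f_D = 0.364.
Mass balance: Σ fᵢ·δᵢ = δ_bulk ⇒ f_A·(-1.1) + f_D·(-63.3) = -26.5 − (-17.590) = -8.910
Substitute f_D = 0.364 − f_A:
f_A·(-1.1 − -63.3) = -8.910 − 0.364×(-63.3) = 14.131
f_A = 14.131 / 62.2 = 0.2272

0.227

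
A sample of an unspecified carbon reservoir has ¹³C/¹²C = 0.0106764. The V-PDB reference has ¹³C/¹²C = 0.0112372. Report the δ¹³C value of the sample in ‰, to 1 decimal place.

-49.9‰

δ¹³C = (R_sample / R_standard − 1) × 1000
R_sample / R_standard = 0.0106764 / 0.0112372 = 0.950094
δ¹³C = (0.950094 − 1) × 1000 = -49.91‰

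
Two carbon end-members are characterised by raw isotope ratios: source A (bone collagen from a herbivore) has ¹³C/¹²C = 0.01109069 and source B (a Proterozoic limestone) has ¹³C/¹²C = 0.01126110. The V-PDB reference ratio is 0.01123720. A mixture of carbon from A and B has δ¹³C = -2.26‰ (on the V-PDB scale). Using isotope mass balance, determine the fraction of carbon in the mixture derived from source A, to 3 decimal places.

0.289

δ_A = (0.01109069/0.01123720 − 1)×1000 = (0.986962 − 1)×1000 = -13.038‰
δ_B = (0.01126110/0.01123720 − 1)×1000 = (1.002127 − 1)×1000 = 2.127‰
f_A = (δ_mix − δ_B)/(δ_A − δ_B) = (-2.26 − (2.127))/(-13.038 − (2.127))
f_A = -4.387 / -15.165 = 0.2893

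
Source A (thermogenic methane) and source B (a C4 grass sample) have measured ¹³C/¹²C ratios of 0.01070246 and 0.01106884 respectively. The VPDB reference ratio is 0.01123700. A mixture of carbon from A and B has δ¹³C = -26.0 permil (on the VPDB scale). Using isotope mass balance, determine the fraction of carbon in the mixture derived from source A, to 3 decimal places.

δ_A = (0.01070246/0.01123700 − 1)×1000 = (0.952430 − 1)×1000 = -47.570 permil
δ_B = (0.01106884/0.01123700 − 1)×1000 = (0.985035 − 1)×1000 = -14.965 permil
f_A = (δ_mix − δ_B)/(δ_A − δ_B) = (-26.0 − (-14.965))/(-47.570 − (-14.965))
f_A = -11.035 / -32.605 = 0.3385

0.338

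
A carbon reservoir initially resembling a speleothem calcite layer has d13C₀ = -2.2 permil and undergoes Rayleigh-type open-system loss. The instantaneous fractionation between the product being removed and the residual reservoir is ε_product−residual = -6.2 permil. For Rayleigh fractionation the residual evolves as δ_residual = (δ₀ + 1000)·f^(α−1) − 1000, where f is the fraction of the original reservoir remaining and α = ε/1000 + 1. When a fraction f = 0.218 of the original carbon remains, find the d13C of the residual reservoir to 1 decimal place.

Rayleigh residual: δ_res = (δ₀ + 1000)·f^(α−1) − 1000
α = ε/1000 + 1 = 0.99380, so α − 1 = -0.00620
f^(α−1) = 0.218^(-0.00620) = 1.009489
δ_res = (-2.2 + 1000) × 1.009489 − 1000 = 1007.268 − 1000 = 7.27 permil

7.3 permil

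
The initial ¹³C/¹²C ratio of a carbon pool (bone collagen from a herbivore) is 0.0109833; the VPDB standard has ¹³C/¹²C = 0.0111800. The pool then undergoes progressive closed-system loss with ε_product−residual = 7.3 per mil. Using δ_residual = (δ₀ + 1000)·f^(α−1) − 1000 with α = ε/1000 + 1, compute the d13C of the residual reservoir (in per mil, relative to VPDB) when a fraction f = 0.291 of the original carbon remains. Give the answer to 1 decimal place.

δ₀ = (0.0109833/0.0111800 − 1)×1000 = (0.982406 − 1)×1000 = -17.594 per mil
α − 1 = ε/1000 = 0.0073
f^(α−1) = 0.291^(0.0073) = 0.991029
δ_res = (-17.594 + 1000) × 0.991029 − 1000 = 973.593 − 1000 = -26.41 per mil

-26.4 per mil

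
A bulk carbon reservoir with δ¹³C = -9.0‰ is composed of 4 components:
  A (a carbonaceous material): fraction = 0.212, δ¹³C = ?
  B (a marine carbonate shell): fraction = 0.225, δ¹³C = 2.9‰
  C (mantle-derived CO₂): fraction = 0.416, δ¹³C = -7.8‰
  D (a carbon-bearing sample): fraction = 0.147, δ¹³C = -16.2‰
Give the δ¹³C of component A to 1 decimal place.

Isotope mass balance: δ_bulk = Σ fᵢ·δᵢ.
-9.0 = 0.212×δ_A + 0.225×(2.9) + 0.416×(-7.8) + 0.147×(-16.2)
0.212·δ_A = -9.0 − (-4.974) = -4.026
δ_A = -4.026 / 0.212 = -18.99‰

-19.0‰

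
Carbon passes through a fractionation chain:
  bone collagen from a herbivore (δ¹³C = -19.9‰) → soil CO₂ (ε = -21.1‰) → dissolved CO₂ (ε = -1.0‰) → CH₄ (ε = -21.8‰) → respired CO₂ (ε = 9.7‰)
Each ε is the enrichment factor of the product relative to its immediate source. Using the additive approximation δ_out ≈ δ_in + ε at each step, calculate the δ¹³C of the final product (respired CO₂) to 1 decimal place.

step 1: δ ≈ -19.9 + (-21.1) = -41.0‰
step 2: δ ≈ -41.0 + (-1.0) = -42.0‰
step 3: δ ≈ -42.0 + (-21.8) = -63.8‰
step 4: δ ≈ -63.8 + (9.7) = -54.1‰

-54.1‰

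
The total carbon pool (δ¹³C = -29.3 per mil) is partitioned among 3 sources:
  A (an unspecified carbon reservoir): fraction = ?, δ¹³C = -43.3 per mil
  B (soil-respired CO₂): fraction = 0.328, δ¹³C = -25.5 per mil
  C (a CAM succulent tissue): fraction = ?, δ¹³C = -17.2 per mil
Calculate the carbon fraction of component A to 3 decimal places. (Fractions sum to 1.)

Let f_A and f_C be the unknown fractions; fractions sum to 1 so f_A + f_C = 0.672.
Mass balance: Σ fᵢ·δᵢ = δ_bulk ⇒ f_A·(-43.3) + f_C·(-17.2) = -29.3 − (-8.364) = -20.936
Substitute f_C = 0.672 − f_A:
f_A·(-43.3 − -17.2) = -20.936 − 0.672×(-17.2) = -9.378
f_A = -9.378 / -26.1 = 0.3593

0.359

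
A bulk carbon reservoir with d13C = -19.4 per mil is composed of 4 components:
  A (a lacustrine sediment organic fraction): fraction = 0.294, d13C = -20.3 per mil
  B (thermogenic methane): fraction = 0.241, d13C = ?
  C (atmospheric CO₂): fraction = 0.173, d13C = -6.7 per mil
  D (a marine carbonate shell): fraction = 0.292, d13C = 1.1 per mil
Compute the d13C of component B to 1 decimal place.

-52.3 per mil

Isotope mass balance: δ_bulk = Σ fᵢ·δᵢ.
-19.4 = 0.294×(-20.3) + 0.241×δ_B + 0.173×(-6.7) + 0.292×(1.1)
0.241·δ_B = -19.4 − (-6.806) = -12.594
δ_B = -12.594 / 0.241 = -52.26 per mil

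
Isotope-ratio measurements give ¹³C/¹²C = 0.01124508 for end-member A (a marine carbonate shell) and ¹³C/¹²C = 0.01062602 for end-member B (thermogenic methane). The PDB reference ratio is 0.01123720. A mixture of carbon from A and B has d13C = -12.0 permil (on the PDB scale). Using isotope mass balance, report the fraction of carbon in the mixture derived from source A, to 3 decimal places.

δ_A = (0.01124508/0.01123720 − 1)×1000 = (1.000701 − 1)×1000 = 0.701 permil
δ_B = (0.01062602/0.01123720 − 1)×1000 = (0.945611 − 1)×1000 = -54.389 permil
f_A = (δ_mix − δ_B)/(δ_A − δ_B) = (-12.0 − (-54.389))/(0.701 − (-54.389))
f_A = 42.389 / 55.090 = 0.7694

0.769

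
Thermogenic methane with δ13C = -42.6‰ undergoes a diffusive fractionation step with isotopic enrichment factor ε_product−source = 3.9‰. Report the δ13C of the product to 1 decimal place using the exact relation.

-38.9‰

To first order, δ_product ≈ δ_source + ε = -38.7‰.
Exactly, δ_product = (δ_source + 1000)·(ε/1000 + 1) − 1000.
δ_product = (-42.6 + 1000) × (3.9/1000 + 1) − 1000
δ_product = -38.87‰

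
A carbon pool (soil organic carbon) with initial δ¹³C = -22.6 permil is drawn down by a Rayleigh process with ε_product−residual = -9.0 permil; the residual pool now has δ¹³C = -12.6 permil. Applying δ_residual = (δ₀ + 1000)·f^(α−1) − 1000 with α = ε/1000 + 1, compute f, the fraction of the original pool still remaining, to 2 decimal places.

0.32

α − 1 = ε/1000 = -0.0090
(δ_res + 1000)/(δ₀ + 1000) = (-12.6 + 1000)/(-22.6 + 1000) = 987.4/977.4 = 1.010231
f = 1.010231^(1/-0.0090) = exp(ln(1.010231)/-0.0090) = exp(0.01018/-0.0090)
f = exp(-1.1310) = 0.3227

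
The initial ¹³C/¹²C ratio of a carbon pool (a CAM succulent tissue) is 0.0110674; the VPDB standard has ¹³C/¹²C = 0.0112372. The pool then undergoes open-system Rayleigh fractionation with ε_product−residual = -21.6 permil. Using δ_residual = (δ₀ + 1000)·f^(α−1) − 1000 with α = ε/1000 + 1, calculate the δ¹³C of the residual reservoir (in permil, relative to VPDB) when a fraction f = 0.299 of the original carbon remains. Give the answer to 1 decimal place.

δ₀ = (0.0110674/0.0112372 − 1)×1000 = (0.984889 − 1)×1000 = -15.111 permil
α − 1 = ε/1000 = -0.0216
f^(α−1) = 0.299^(-0.0216) = 1.026421
δ_res = (-15.111 + 1000) × 1.026421 − 1000 = 1010.911 − 1000 = 10.91 permil

10.9 permil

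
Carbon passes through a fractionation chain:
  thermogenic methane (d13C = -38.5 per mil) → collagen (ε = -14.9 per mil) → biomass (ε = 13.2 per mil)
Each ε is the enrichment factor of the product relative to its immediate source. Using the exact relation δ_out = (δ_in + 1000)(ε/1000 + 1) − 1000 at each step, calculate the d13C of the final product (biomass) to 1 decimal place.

step 1: δ = (-38.50 + 1000)·(-14.9/1000 + 1) − 1000 = -52.83 per mil
step 2: δ = (-52.83 + 1000)·(13.2/1000 + 1) − 1000 = -40.32 per mil

-40.3 per mil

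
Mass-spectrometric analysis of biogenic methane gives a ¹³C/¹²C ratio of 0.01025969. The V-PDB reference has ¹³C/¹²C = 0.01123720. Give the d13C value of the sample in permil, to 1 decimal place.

-87.0 permil

d13C = (R_sample / R_standard − 1) × 1000
R_sample / R_standard = 0.01025969 / 0.01123720 = 0.913011
d13C = (0.913011 − 1) × 1000 = -86.99 permil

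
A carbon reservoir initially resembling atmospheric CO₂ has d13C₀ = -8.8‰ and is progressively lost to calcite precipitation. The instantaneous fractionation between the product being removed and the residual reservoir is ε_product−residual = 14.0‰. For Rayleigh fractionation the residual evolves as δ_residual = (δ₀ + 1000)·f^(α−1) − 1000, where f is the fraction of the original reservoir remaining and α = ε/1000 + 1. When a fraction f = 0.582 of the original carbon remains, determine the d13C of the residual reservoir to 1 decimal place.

Rayleigh residual: δ_res = (δ₀ + 1000)·f^(α−1) − 1000
α = ε/1000 + 1 = 1.01400, so α − 1 = 0.01400
f^(α−1) = 0.582^(0.01400) = 0.992451
δ_res = (-8.8 + 1000) × 0.992451 − 1000 = 983.717 − 1000 = -16.28‰

-16.3‰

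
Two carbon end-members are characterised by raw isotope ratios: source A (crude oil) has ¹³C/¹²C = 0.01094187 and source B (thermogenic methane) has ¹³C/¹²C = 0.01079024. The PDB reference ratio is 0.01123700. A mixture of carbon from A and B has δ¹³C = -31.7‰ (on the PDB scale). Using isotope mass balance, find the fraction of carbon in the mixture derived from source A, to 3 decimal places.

δ_A = (0.01094187/0.01123700 − 1)×1000 = (0.973736 − 1)×1000 = -26.264‰
δ_B = (0.01079024/0.01123700 − 1)×1000 = (0.960242 − 1)×1000 = -39.758‰
f_A = (δ_mix − δ_B)/(δ_A − δ_B) = (-31.7 − (-39.758))/(-26.264 − (-39.758))
f_A = 8.058 / 13.494 = 0.5972

0.597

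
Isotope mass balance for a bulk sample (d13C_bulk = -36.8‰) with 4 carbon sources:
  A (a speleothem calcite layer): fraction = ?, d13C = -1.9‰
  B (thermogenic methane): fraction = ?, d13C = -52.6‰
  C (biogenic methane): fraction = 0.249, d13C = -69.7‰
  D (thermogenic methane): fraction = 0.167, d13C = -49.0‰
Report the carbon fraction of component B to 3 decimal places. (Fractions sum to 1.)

0.200

Let f_B and f_A be the unknown fractions; fractions sum to 1 so f_B + f_A = 0.584.
Mass balance: Σ fᵢ·δᵢ = δ_bulk ⇒ f_B·(-52.6) + f_A·(-1.9) = -36.8 − (-25.538) = -11.262
Substitute f_A = 0.584 − f_B:
f_B·(-52.6 − -1.9) = -11.262 − 0.584×(-1.9) = -10.152
f_B = -10.152 / -50.7 = 0.2002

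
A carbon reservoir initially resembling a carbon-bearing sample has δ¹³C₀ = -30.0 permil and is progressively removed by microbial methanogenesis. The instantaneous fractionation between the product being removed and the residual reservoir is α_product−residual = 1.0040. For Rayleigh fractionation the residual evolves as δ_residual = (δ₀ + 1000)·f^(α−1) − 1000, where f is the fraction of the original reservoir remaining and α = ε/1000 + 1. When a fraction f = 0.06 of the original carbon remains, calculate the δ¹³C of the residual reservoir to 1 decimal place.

Rayleigh residual: δ_res = (δ₀ + 1000)·f^(α−1) − 1000
α − 1 = 0.00400
f^(α−1) = 0.06^(0.00400) = 0.988809
δ_res = (-30.0 + 1000) × 0.988809 − 1000 = 959.145 − 1000 = -40.85 permil

-40.9 permil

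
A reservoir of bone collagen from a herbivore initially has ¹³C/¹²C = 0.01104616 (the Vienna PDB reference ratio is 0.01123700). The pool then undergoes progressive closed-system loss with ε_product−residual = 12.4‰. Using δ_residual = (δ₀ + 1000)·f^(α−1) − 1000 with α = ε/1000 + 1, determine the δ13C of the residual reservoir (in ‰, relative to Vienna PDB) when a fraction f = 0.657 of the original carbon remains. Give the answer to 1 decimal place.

-22.1‰

δ₀ = (0.01104616/0.01123700 − 1)×1000 = (0.983017 − 1)×1000 = -16.983‰
α − 1 = ε/1000 = 0.0124
f^(α−1) = 0.657^(0.0124) = 0.994805
δ_res = (-16.983 + 1000) × 0.994805 − 1000 = 977.910 − 1000 = -22.09‰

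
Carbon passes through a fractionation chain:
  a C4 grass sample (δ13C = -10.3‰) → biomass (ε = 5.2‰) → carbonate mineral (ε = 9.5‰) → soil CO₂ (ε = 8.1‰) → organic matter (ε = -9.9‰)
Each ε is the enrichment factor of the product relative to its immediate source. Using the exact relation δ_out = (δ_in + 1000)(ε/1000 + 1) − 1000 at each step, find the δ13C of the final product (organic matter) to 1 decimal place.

2.4‰

step 1: δ = (-10.30 + 1000)·(5.2/1000 + 1) − 1000 = -5.15‰
step 2: δ = (-5.15 + 1000)·(9.5/1000 + 1) − 1000 = 4.30‰
step 3: δ = (4.30 + 1000)·(8.1/1000 + 1) − 1000 = 12.43‰
step 4: δ = (12.43 + 1000)·(-9.9/1000 + 1) − 1000 = 2.41‰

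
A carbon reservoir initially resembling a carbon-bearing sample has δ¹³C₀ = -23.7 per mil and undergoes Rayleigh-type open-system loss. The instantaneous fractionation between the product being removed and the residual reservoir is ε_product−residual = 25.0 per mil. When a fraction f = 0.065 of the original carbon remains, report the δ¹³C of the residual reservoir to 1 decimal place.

Rayleigh residual: δ_res = (δ₀ + 1000)·f^(α−1) − 1000
α = ε/1000 + 1 = 1.02500, so α − 1 = 0.02500
f^(α−1) = 0.065^(0.02500) = 0.933948
δ_res = (-23.7 + 1000) × 0.933948 − 1000 = 911.814 − 1000 = -88.19 per mil

-88.2 per mil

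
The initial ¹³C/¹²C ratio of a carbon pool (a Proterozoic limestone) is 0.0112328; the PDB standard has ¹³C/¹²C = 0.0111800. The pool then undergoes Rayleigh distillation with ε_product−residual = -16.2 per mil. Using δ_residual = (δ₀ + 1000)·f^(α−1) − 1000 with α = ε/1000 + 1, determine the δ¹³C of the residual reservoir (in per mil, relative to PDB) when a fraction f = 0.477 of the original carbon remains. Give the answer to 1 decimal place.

16.8 per mil

δ₀ = (0.0112328/0.0111800 − 1)×1000 = (1.004723 − 1)×1000 = 4.723 per mil
α − 1 = ε/1000 = -0.0162
f^(α−1) = 0.477^(-0.0162) = 1.012064
δ_res = (4.723 + 1000) × 1.012064 − 1000 = 1016.844 − 1000 = 16.84 per mil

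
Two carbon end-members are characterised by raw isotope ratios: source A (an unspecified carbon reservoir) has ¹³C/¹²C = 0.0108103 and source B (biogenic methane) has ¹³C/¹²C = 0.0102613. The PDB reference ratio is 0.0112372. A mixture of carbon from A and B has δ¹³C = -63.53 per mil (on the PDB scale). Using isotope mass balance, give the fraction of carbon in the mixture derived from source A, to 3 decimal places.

0.477

δ_A = (0.0108103/0.0112372 − 1)×1000 = (0.962010 − 1)×1000 = -37.990 per mil
δ_B = (0.0102613/0.0112372 − 1)×1000 = (0.913155 − 1)×1000 = -86.845 per mil
f_A = (δ_mix − δ_B)/(δ_A − δ_B) = (-63.53 − (-86.845))/(-37.990 − (-86.845))
f_A = 23.315 / 48.856 = 0.4772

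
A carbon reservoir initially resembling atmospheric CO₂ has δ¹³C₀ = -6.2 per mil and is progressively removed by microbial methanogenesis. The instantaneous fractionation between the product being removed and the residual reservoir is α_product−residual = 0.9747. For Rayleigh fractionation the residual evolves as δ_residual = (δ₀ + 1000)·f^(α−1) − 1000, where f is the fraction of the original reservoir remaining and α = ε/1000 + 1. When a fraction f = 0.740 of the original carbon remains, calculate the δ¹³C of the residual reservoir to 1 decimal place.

1.4 per mil

Rayleigh residual: δ_res = (δ₀ + 1000)·f^(α−1) − 1000
α − 1 = -0.02530
f^(α−1) = 0.740^(-0.02530) = 1.007647
δ_res = (-6.2 + 1000) × 1.007647 − 1000 = 1001.400 − 1000 = 1.40 per mil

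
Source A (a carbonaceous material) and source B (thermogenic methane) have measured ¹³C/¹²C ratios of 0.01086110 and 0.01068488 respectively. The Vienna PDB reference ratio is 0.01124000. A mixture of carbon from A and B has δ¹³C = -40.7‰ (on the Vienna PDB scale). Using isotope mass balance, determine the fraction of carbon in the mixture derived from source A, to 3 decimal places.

0.554

δ_A = (0.01086110/0.01124000 − 1)×1000 = (0.966290 − 1)×1000 = -33.710‰
δ_B = (0.01068488/0.01124000 − 1)×1000 = (0.950612 − 1)×1000 = -49.388‰
f_A = (δ_mix − δ_B)/(δ_A − δ_B) = (-40.7 − (-49.388))/(-33.710 − (-49.388))
f_A = 8.688 / 15.678 = 0.5541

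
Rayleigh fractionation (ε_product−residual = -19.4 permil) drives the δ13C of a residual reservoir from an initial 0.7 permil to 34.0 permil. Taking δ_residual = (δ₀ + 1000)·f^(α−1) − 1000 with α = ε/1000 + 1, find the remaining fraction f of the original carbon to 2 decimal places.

α − 1 = ε/1000 = -0.0194
(δ_res + 1000)/(δ₀ + 1000) = (34.0 + 1000)/(0.7 + 1000) = 1034.0/1000.7 = 1.033277
f = 1.033277^(1/-0.0194) = exp(ln(1.033277)/-0.0194) = exp(0.03274/-0.0194)
f = exp(-1.6874) = 0.1850

0.19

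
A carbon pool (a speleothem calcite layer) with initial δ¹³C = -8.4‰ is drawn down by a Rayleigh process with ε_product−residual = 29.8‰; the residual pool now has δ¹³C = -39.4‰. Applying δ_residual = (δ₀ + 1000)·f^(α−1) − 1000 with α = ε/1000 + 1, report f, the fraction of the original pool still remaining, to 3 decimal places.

0.344

α − 1 = ε/1000 = 0.0298
(δ_res + 1000)/(δ₀ + 1000) = (-39.4 + 1000)/(-8.4 + 1000) = 960.6/991.6 = 0.968737
f = 0.968737^(1/0.0298) = exp(ln(0.968737)/0.0298) = exp(-0.03176/0.0298)
f = exp(-1.0658) = 0.3444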